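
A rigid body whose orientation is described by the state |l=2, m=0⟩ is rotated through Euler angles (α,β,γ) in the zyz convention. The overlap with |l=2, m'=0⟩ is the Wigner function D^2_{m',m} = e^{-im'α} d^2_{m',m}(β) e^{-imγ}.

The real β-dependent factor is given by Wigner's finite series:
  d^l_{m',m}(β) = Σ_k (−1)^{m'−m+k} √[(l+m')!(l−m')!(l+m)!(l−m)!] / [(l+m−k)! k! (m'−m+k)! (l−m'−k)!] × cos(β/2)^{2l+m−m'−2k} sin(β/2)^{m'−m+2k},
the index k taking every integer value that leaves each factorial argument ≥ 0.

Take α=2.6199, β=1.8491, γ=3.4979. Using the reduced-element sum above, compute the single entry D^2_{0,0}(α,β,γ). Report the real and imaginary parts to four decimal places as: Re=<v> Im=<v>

First d^2_{0,0}(β=1.8491), then the phase factors e^{-i(0)α} and e^{-i(0)γ}:
c=cos(1.8491/2)=0.602194, s=sin(1.8491/2)=0.798350; N=√[2·2·2·2]=4.000000
k∈{0,1,2} keeps every argument non-negative
  k=0: (−1)^0·4.0000/(4)·0.6022^4·0.7983^0 = +0.131506
  k=1: (−1)^1·4.0000/(1)·0.6022^2·0.7983^2 = -0.924526
  k=2: (−1)^2·4.0000/(4)·0.6022^0·0.7983^4 = +0.406231
d^2_{0,0}(1.8491) = +0.131506 -0.924526 +0.406231 = -0.386789
D = (+1.000000+0.000000i)·(-0.386789)·(+1.000000+0.000000i) = -0.386789+0.000000i

Re=-0.3868 Im=0.0000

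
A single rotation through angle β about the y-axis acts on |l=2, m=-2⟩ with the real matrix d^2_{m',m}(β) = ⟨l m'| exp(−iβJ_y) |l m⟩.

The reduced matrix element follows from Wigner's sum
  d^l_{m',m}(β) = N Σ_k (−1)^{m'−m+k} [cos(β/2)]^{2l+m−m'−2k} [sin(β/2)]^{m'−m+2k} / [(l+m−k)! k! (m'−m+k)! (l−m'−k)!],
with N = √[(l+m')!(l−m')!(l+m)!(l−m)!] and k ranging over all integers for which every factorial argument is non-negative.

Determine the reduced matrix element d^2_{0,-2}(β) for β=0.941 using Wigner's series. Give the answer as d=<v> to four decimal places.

d=0.3999

d^2_{0,-2}(β=0.941) via Wigner's sum:
Half-angle: c=0.891342, s=0.453332. N=√(2·2·1·24)=9.797959
k: max(0,(-2)−(0))=0 … min(2+(-2),2−(0))=0
  k=0: (−1)^2·9.7980/(4)·0.8913^2·0.4533^2 = +0.399942
d^2_{0,-2}(0.941) = +0.399942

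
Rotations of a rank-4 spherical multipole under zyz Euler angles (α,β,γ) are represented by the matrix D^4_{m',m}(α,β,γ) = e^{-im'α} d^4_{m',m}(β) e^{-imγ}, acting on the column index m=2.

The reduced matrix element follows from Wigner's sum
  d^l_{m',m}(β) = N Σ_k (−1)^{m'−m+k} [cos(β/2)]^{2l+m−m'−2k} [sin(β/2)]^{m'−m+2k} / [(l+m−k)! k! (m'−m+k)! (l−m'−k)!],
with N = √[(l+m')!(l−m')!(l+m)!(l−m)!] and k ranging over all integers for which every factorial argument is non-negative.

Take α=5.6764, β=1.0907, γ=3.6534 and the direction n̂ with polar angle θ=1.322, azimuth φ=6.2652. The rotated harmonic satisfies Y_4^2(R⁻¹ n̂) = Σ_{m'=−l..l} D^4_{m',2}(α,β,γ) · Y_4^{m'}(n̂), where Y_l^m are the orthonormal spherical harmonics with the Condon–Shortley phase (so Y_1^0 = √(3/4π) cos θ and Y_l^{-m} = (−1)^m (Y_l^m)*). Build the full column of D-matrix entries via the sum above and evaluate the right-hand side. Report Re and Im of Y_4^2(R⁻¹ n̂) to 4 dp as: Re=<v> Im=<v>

Need the full column D^4_{m',2} for m'=−4..4 at α=5.6764, β=1.0907, γ=3.6534.
cos(β/2)=0.854946, sin(β/2)=0.518717
d^4_{-4,2}: single k=6 term ⇒ +0.075343;  D = -0.071771+0.022924i
d^4_{-3,2}: k∈[5..6] ⇒ +0.263424 -0.032323 = +0.231100;  D = -0.220940-0.067770i
d^4_{-2,2}: k∈[4..6] ⇒ +0.580188 -0.170861 +0.005241 = +0.414568;  D = -0.256266-0.325875i
d^4_{-1,2}: k∈[3..5] ⇒ +0.901572 -0.497824 +0.036651 = +0.440399;  D = -0.026234-0.439617i
d^4_{0,2}: k∈[2..4] ⇒ +0.996814 -0.978515 +0.135078 = +0.153377;  D = +0.079799-0.130983i
d^4_{1,2}: k∈[1..3] ⇒ +0.734746 -1.352357 +0.331883 = -0.285729;  D = -0.261264+0.115681i
d^4_{2,2}: k∈[0..2] ⇒ +0.285436 -1.260882 +0.580188 = -0.395258;  D = -0.388148-0.074631i
d^4_{3,2}: k∈[0..1] ⇒ -0.647985 +0.715600 = +0.067615;  D = +0.047266+0.048351i
d^4_{4,2}: single k=0 term ⇒ +0.555996;  D = +0.092568+0.548236i
Y_4^{m'}(θ=1.322,φ=6.2652) and Σ D·Y over m':
  (-0.0718+0.0229i)·(+0.3895+0.0281i)  (-0.2209-0.0678i)·(+0.2802+0.0151i)  (-0.2563-0.3259i)·(-0.1808-0.0065i)  (-0.0262-0.4396i)·(-0.2907-0.0052i)  (+0.0798-0.1310i)·(+0.1385+0.0000i)  (-0.2613+0.1157i)·(+0.2907-0.0052i)  (-0.3881-0.0746i)·(-0.1808+0.0065i)  (+0.0473+0.0484i)·(-0.2802+0.0151i)  (+0.0926+0.5482i)·(+0.3895-0.0281i)
Y_4^2(R⁻¹ n̂) = +0.003859+0.399023i

Re=0.0039 Im=0.3990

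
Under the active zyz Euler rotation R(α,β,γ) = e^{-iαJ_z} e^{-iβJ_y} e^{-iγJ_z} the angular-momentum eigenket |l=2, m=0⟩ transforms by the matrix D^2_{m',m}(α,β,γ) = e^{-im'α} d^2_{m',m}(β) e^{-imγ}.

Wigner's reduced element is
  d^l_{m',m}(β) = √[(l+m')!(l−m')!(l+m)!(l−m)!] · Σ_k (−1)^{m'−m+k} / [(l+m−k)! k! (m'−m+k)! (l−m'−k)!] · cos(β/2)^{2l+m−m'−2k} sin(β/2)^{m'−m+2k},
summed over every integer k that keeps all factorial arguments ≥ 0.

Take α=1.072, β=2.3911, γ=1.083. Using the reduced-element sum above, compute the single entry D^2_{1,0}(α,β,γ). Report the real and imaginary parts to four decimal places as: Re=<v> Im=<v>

D^2_{1,0}(1.072,2.3911,1.083) = e^{-i·1·1.072}·d^2_{1,0}(2.3911)·e^{-i·0·1.083}. Compute d first:
Half-angle: c=0.366502, s=0.930417. N=√(6·1·2·2)=4.898979
k∈{0,1} keeps every argument non-negative
  k=0: (−1)^1·4.8990/(2)·0.3665^3·0.9304^1 = -0.112197
  k=1: (−1)^2·4.8990/(2)·0.3665^1·0.9304^3 = +0.723078
d^2_{1,0}(2.3911) = -0.112197 +0.723078 = +0.610881
Phases: e^{-i·(1)·1.072}=+0.478369-0.878159i, e^{-i·(0)·1.083}=+1.000000+0.000000i ⇒ D=+0.292226-0.536450i

Re=0.2922 Im=-0.5365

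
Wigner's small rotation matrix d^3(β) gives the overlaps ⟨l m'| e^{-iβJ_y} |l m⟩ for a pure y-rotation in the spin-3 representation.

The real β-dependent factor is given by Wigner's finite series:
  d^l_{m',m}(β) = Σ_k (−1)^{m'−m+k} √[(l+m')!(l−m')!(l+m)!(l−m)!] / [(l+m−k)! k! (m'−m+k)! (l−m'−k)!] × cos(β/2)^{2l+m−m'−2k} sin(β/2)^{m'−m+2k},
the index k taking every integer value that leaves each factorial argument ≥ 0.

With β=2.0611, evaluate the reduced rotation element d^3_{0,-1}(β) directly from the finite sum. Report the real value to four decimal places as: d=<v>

d^3_{0,-1}(β=2.0611) via Wigner's sum:
Half-angle: c=0.514347, s=0.857582. N=√(6·6·2·24)=41.569219
Admissible k: 0..2 (factorial args all ≥0)
  k=0: (−1)^1·41.5692/(12)·0.5143^5·0.8576^1 = -0.106942
  k=1: (−1)^2·41.5692/(4)·0.5143^3·0.8576^3 = +0.891884
  k=2: (−1)^3·41.5692/(12)·0.5143^1·0.8576^5 = -0.826467
d^3_{0,-1}(2.0611) = -0.106942 +0.891884 -0.826467 = -0.041525

d=-0.0415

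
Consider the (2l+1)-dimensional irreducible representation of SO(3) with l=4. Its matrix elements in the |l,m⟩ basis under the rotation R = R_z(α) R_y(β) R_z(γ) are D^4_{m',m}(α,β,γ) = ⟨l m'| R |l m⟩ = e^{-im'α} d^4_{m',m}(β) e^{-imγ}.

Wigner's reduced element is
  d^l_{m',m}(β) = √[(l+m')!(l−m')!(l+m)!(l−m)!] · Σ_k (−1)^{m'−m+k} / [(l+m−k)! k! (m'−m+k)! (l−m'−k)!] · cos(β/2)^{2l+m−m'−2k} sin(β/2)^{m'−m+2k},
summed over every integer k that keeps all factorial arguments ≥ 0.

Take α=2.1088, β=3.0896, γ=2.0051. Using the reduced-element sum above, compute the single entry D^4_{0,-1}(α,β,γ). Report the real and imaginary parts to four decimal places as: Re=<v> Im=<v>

Re=-0.0486 Im=0.1048

Split into d^4_{0,-1}(β=3.0896) × two z-phases.
c=cos(3.0896/2)=0.025993, s=sin(3.0896/2)=0.999662; N=√[24·24·6·120]=643.987578
k∈{0,1,2,3} keeps every argument non-negative
  k=0: (−1)^1·643.9876/(144)·0.0260^7·0.9997^1 = -0.000000
  k=1: (−1)^2·643.9876/(24)·0.0260^5·0.9997^3 = +0.000000
  k=2: (−1)^3·643.9876/(24)·0.0260^3·0.9997^5 = -0.000470
  k=3: (−1)^4·643.9876/(144)·0.0260^1·0.9997^7 = +0.115971
d^4_{0,-1}(3.0896) = -0.000000 +0.000000 -0.000470 +0.115971 = +0.115501
Attach z-rotation phases: D = e^{-i(0)(2.1088)}·(+0.115501)·e^{-i(-1)(2.0051)} = -0.048600+0.104778i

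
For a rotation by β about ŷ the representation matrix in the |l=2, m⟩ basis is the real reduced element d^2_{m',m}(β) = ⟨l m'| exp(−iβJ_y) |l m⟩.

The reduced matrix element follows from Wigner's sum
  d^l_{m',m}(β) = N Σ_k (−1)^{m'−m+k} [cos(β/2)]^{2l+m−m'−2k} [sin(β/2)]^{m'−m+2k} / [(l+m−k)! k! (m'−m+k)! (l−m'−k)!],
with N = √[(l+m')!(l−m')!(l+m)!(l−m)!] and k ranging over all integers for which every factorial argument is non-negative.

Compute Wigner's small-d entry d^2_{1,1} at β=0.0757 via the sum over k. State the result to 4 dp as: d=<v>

d=0.9928

d^2_{1,1}(β=0.0757) via Wigner's sum:
With c≡cos(β/2)=0.999284 and s≡sin(β/2)=0.037841, N=[6·1·6·1]^{1/2}=6.000000
k: max(0,(1)−(1))=0 … min(2+(1),2−(1))=1
  k=0: (−1)^0·6.0000/(6)·0.9993^4·0.0378^0 = +0.997138
  k=1: (−1)^1·6.0000/(2)·0.9993^2·0.0378^2 = -0.004290
d^2_{1,1}(0.0757) = +0.997138 -0.004290 = +0.992849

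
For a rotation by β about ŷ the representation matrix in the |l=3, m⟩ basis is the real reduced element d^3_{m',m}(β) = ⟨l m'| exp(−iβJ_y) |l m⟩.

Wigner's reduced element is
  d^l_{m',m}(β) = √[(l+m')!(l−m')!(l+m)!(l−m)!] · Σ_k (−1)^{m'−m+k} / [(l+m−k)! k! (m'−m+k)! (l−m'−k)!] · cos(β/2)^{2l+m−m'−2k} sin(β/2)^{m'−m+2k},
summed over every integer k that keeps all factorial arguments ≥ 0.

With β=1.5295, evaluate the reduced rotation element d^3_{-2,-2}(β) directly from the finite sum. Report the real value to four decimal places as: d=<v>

d^3_{-2,-2}(β=1.5295) via Wigner's sum:
Half-angle: c=0.721555, s=0.692357. N=√(1·120·1·120)=120.000000
k∈{0,1} keeps every argument non-negative
  k=0: (−1)^0·120.0000/(120)·0.7216^6·0.6924^0 = +0.141130
  k=1: (−1)^1·120.0000/(24)·0.7216^4·0.6924^2 = -0.649694
d^3_{-2,-2}(1.5295) = +0.141130 -0.649694 = -0.508564

d=-0.5086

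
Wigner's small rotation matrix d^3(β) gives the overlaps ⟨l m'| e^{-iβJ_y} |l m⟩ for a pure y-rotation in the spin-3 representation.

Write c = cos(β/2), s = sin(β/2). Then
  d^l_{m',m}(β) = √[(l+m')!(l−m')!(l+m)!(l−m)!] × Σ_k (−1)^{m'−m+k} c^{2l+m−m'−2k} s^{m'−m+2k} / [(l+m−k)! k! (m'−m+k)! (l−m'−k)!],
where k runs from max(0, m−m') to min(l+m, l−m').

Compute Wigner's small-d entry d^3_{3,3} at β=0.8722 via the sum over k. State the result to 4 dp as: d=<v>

d^3_{3,3}(β=0.8722) via Wigner's sum:
c=cos(0.8722/2)=0.906406, s=sin(0.8722/2)=0.422408; N=√[720·1·720·1]=720.000000
Admissible k: 0..0 (factorial args all ≥0)
  k=0: (−1)^0·720.0000/(720)·0.9064^6·0.4224^0 = +0.554545
d^3_{3,3}(0.8722) = +0.554545

d=0.5545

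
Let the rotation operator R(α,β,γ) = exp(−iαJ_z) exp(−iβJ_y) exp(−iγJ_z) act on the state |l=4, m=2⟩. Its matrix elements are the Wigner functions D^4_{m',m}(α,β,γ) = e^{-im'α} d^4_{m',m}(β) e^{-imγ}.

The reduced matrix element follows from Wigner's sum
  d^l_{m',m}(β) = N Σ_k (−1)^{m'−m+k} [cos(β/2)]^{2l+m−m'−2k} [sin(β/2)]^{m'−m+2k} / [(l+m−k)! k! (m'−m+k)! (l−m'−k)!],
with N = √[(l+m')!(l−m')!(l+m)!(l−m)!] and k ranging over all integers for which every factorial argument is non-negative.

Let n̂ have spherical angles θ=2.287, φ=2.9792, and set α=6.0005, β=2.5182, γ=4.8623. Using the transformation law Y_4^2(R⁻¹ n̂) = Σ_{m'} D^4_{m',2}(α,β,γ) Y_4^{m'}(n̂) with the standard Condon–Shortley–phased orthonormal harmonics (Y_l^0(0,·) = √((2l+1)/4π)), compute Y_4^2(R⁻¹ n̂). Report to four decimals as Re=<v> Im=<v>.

Re=0.2748 Im=-0.1437

Need the full column D^4_{m',2} for m'=−4..4 at α=6.0005, β=2.5182, γ=4.8623.
cos(β/2)=0.306674, sin(β/2)=0.951815
d^4_{-4,2}: single k=6 term ⇒ +0.370038;  D = -0.051722+0.366406i
d^4_{-3,2}: k∈[5..6] ⇒ +0.252916 -0.812096 = -0.559180;  D = +0.229500-0.509913i
d^4_{-2,2}: k∈[4..6] ⇒ +0.108895 -0.839168 +0.673627 = -0.056646;  D = +0.036735-0.043120i
d^4_{-1,2}: k∈[3..5] ⇒ +0.033079 -0.477967 +0.920830 = +0.475943;  D = -0.397453+0.261825i
d^4_{0,2}: k∈[2..4] ⇒ +0.007150 -0.183656 +0.663420 = +0.486914;  D = -0.465192+0.143810i
d^4_{1,2}: k∈[1..3] ⇒ +0.001030 -0.049619 +0.318645 = +0.270056;  D = -0.270016+0.004628i
d^4_{2,2}: k∈[0..2] ⇒ +0.000078 -0.009044 +0.108895 = +0.099929;  D = -0.096427-0.026225i
d^4_{3,2}: k∈[0..1] ⇒ -0.000909 +0.026256 = +0.025347;  D = -0.021632-0.013210i
d^4_{4,2}: single k=0 term ⇒ +0.003988;  D = -0.002689-0.002945i
Y_4^{m'}(θ=2.287,φ=2.9792) and Σ D·Y over m':
  (-0.0517+0.3664i)·(+0.1141+0.0867i)  (+0.2295-0.5099i)·(+0.3116+0.1651i)  (+0.0367-0.0431i)·(+0.3639+0.1225i)  (-0.3975+0.2618i)·(+0.0040+0.0007i)  (-0.4652+0.1438i)·(-0.3627+0.0000i)  (-0.2700+0.0046i)·(-0.0040+0.0007i)  (-0.0964-0.0262i)·(+0.3639-0.1225i)  (-0.0216-0.0132i)·(-0.3116+0.1651i)  (-0.0027-0.0029i)·(+0.1141-0.0867i)
Y_4^2(R⁻¹ n̂) = +0.274803-0.143747i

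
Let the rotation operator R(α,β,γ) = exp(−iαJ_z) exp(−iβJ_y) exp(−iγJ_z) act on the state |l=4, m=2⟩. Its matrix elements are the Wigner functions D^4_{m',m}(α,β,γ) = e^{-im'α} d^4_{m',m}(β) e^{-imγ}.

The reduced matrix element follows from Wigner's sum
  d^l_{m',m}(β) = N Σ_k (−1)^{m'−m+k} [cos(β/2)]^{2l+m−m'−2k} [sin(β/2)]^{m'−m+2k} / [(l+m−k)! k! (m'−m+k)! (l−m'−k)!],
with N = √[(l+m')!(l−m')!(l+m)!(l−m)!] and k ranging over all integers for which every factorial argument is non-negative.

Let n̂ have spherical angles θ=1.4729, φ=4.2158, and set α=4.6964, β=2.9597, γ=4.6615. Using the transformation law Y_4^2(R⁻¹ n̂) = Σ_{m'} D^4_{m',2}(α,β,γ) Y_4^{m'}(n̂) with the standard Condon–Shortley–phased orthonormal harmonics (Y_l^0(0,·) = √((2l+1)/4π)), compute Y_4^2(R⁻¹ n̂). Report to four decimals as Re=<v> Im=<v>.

Need the full column D^4_{m',2} for m'=−4..4 at α=4.6964, β=2.9597, γ=4.6615.
cos(β/2)=0.090821, sin(β/2)=0.995867
d^4_{-4,2}: single k=6 term ⇒ +0.042576;  D = -0.042545-0.001610i
d^4_{-3,2}: k∈[5..6] ⇒ +0.008237 -0.330111 = -0.321875;  D = -0.017312+0.321409i
d^4_{-2,2}: k∈[4..6] ⇒ +0.001004 -0.096552 +0.967412 = +0.871864;  D = +0.869741+0.060807i
d^4_{-1,2}: k∈[3..5] ⇒ +0.000086 -0.015566 +0.374311 = +0.358832;  D = -0.030746+0.357512i
d^4_{0,2}: k∈[2..4] ⇒ +0.000005 -0.001693 +0.076331 = +0.074644;  D = -0.074257-0.007584i
d^4_{1,2}: k∈[1..3] ⇒ +0.000000 -0.000129 +0.010377 = +0.010248;  D = +0.001204-0.010177i
d^4_{2,2}: k∈[0..2] ⇒ +0.000000 -0.000007 +0.001004 = +0.000997;  D = +0.000988+0.000133i
d^4_{3,2}: k∈[0..1] ⇒ -0.000000 +0.000069 = +0.000068;  D = -0.000010+0.000068i
d^4_{4,2}: single k=0 term ⇒ +0.000003;  D = -0.000003-0.000000i
Y_4^{m'}(θ=1.4729,φ=4.2158) and Σ D·Y over m':
  (-0.0425-0.0016i)·(-0.1753+0.3972i)  (-0.0173+0.3214i)·(+0.1202-0.0098i)  (+0.8697+0.0608i)·(+0.1688+0.2590i)  (-0.0307+0.3575i)·(+0.0643-0.1187i)  (-0.0743-0.0076i)·(+0.2874+0.0000i)  (+0.0012-0.0102i)·(-0.0643-0.1187i)  (+0.0010+0.0001i)·(+0.1688-0.2590i)  (-0.0000+0.0001i)·(-0.1202-0.0098i)  (-0.0000-0.0000i)·(-0.1753-0.3972i)
Y_4^2(R⁻¹ n̂) = +0.158258+0.282455i

Re=0.1583 Im=0.2825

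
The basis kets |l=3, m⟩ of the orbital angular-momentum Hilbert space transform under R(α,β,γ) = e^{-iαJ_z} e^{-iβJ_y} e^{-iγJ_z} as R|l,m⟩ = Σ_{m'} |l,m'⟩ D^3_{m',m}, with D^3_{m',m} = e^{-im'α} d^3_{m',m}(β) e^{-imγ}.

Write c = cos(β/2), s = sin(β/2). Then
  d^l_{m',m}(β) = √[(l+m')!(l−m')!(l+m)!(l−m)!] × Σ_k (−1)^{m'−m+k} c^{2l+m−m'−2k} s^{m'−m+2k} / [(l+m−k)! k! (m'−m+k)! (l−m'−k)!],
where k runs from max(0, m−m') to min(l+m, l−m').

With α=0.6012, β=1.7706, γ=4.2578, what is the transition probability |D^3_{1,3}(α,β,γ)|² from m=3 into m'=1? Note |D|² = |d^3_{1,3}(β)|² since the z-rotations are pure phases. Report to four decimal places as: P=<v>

First d^3_{1,3}(β=1.7706), then the phase factors e^{-i(1)α} and e^{-i(3)γ}:
c=cos(1.7706/2)=0.633057, s=sin(1.7706/2)=0.774105; N=√[24·2·720·1]=185.903201
The bounds max(0,m−m')=2 and min(l+m,l−m')=2 give 1 term
  k=2: (−1)^0·185.9032/(48)·0.6331^4·0.7741^2 = +0.372750
d^3_{1,3}(1.7706) = +0.372750
|D^3_{1,3}|² = |d^3_{1,3}(β)|² = (+0.372750)² = 0.138942 (the z-rotation phases have unit modulus)

P=0.1389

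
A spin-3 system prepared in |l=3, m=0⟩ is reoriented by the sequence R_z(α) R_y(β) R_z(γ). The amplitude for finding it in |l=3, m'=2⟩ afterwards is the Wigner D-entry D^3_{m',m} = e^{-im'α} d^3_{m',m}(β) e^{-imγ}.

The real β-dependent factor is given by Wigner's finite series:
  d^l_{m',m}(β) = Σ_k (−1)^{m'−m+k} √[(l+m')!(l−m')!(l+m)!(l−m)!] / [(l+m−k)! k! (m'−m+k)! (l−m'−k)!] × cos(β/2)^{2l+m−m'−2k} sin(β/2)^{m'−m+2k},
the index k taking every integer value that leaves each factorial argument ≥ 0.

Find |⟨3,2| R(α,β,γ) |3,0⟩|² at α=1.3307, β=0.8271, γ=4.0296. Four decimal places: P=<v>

Split into d^3_{2,0}(β=0.8271) × two z-phases.
c=cos(0.8271/2)=0.915700, s=sin(0.8271/2)=0.401863; N=√[120·1·6·6]=65.726707
k: max(0,(0)−(2))=0 … min(3+(0),3−(2))=1
  k=0: (−1)^2·65.7267/(12)·0.9157^4·0.4019^2 = +0.621912
  k=1: (−1)^3·65.7267/(12)·0.9157^2·0.4019^4 = -0.119778
d^3_{2,0}(0.8271) = +0.621912 -0.119778 = +0.502133
|D^3_{2,0}|² = |d^3_{2,0}(β)|² = (+0.502133)² = 0.252138 (the z-rotation phases have unit modulus)

P=0.2521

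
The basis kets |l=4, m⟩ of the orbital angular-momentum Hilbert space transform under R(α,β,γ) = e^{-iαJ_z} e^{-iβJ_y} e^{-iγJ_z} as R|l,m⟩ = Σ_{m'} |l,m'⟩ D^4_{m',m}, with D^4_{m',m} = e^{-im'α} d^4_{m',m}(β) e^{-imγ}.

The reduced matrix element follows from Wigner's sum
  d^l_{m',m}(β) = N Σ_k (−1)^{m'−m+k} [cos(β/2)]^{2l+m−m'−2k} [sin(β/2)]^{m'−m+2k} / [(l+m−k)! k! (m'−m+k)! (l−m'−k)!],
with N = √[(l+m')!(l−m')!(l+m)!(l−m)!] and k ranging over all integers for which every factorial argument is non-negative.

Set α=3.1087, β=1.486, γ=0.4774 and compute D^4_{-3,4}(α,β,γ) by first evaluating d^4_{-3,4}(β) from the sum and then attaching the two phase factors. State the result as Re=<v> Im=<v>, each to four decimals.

Re=0.0572 Im=0.1223

Split into d^4_{-3,4}(β=1.486) × two z-phases.
With c≡cos(β/2)=0.736442 and s≡sin(β/2)=0.676500, N=[1·5040·40320·1]^{1/2}=14255.272709
The bounds max(0,m−m')=7 and min(l+m,l−m')=7 give 1 term
  k=7: (−1)^0·14255.2727/(5040)·0.7364^1·0.6765^7 = +0.135070
d^4_{-3,4}(1.486) = +0.135070
D = (-0.995135+0.098518i)·(+0.135070)·(-0.332359-0.943153i) = +0.057224+0.122350i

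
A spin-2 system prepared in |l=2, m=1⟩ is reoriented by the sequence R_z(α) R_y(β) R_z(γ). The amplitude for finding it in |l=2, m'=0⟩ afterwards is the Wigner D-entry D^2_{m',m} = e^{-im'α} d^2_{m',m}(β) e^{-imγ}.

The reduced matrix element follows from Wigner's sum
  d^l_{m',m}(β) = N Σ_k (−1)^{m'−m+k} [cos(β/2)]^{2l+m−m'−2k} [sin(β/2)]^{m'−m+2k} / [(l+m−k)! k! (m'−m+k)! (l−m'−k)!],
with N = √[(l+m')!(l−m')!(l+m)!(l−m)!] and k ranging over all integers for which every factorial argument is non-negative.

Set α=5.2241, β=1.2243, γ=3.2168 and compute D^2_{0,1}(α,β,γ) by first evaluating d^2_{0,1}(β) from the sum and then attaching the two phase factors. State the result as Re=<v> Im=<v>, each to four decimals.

Split into d^2_{0,1}(β=1.2243) × two z-phases.
With c≡cos(β/2)=0.818414 and s≡sin(β/2)=0.574628, N=[2·2·6·1]^{1/2}=4.898979
k: max(0,(1)−(0))=1 … min(2+(1),2−(0))=2
  k=1: (−1)^0·4.8990/(2)·0.8184^3·0.5746^1 = +0.771583
  k=2: (−1)^1·4.8990/(2)·0.8184^1·0.5746^3 = -0.380373
d^2_{0,1}(1.2243) = +0.771583 -0.380373 = +0.391209
Phases: e^{-i·(0)·5.2241}=+1.000000+0.000000i, e^{-i·(1)·3.2168}=-0.997173+0.075136i ⇒ D=-0.390104+0.029394i

Re=-0.3901 Im=0.0294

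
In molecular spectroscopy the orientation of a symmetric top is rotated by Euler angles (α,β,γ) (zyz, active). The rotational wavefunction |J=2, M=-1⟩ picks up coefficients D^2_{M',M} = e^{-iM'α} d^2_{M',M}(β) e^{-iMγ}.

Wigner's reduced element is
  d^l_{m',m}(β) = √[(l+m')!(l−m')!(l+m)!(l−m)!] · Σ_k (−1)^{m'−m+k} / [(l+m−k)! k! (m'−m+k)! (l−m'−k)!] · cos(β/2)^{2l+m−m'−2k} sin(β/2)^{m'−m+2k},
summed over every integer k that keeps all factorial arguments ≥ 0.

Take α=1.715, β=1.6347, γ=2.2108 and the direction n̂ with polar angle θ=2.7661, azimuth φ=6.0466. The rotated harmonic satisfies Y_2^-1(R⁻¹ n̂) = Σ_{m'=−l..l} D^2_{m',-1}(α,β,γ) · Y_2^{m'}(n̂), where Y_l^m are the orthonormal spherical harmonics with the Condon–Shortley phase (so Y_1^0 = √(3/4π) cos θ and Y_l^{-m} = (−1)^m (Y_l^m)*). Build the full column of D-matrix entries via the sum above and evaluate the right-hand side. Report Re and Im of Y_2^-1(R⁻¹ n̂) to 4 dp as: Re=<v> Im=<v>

Re=0.0493 Im=-0.0325

Need the full column D^2_{m',-1} for m'=−2..2 at α=1.715, β=1.6347, γ=2.2108.
cos(β/2)=0.684156, sin(β/2)=0.729335
d^2_{-2,-1}: single k=1 term ⇒ +0.467115;  D = +0.374004-0.279852i
d^2_{-1,-1}: k∈[0..1] ⇒ +0.219089 -0.746941 = -0.527852;  D = +0.373692+0.372803i
d^2_{0,-1}: k∈[0..1] ⇒ -0.572096 +0.650149 = +0.078053;  D = -0.046613+0.062606i
d^2_{1,-1}: k∈[0..1] ⇒ +0.746941 -0.282950 = +0.463992;  D = +0.408122+0.220737i
d^2_{2,-1}: single k=0 term ⇒ -0.530844;  D = -0.182821+0.498369i
Y_2^{m'}(θ=2.7661,φ=6.0466) and Σ D·Y over m':
  (+0.3740-0.2799i)·(+0.0462+0.0237i)  (+0.3737+0.3728i)·(-0.2562-0.0618i)  (-0.0466+0.0626i)·(+0.5035+0.0000i)  (+0.4081+0.2207i)·(+0.2562-0.0618i)  (-0.1828+0.4984i)·(+0.0462-0.0237i)
Y_2^-1(R⁻¹ n̂) = +0.049284-0.032453i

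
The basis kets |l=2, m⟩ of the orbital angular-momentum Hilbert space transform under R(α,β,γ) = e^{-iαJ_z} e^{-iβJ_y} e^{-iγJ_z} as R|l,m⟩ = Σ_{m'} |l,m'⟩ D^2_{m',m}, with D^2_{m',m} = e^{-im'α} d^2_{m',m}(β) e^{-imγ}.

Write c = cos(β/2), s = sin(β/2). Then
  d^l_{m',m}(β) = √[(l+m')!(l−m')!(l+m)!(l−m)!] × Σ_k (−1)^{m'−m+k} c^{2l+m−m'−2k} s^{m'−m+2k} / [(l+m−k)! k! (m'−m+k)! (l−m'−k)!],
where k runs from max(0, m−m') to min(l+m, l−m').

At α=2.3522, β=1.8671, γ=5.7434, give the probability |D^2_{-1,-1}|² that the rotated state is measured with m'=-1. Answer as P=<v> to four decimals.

Split into d^2_{-1,-1}(β=1.8671) × two z-phases.
c=cos(1.8671/2)=0.594984, s=sin(1.8671/2)=0.803737; N=√[1·6·1·6]=6.000000
k: max(0,(-1)−(-1))=0 … min(2+(-1),2−(-1))=1
  k=0: (−1)^0·6.0000/(6)·0.5950^4·0.8037^0 = +0.125321
  k=1: (−1)^1·6.0000/(2)·0.5950^2·0.8037^2 = -0.686058
d^2_{-1,-1}(1.8671) = +0.125321 -0.686058 = -0.560737
|D^2_{-1,-1}|² = |d^2_{-1,-1}(β)|² = (-0.560737)² = 0.314426 (the z-rotation phases have unit modulus)

P=0.3144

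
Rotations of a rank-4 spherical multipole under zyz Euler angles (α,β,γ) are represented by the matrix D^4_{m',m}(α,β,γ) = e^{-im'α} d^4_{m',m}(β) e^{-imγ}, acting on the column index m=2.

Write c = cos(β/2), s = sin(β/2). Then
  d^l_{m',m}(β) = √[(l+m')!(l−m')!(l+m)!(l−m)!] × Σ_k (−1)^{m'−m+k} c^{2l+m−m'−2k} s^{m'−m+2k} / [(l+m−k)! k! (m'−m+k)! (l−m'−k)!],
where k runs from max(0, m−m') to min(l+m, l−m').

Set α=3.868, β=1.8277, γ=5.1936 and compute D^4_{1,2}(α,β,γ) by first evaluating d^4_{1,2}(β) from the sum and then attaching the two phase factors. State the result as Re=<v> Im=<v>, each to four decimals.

Split into d^4_{1,2}(β=1.8277) × two z-phases.
Half-angle: c=0.610702, s=0.791861. N=√(120·6·720·2)=1018.233765
The bounds max(0,m−m')=1 and min(l+m,l−m')=3 give 3 terms
  k=1: (−1)^0·1018.2338/(240)·0.6107^7·0.7919^1 = +0.106436
  k=2: (−1)^1·1018.2338/(48)·0.6107^5·0.7919^3 = -0.894743
  k=3: (−1)^2·1018.2338/(72)·0.6107^3·0.7919^5 = +1.002874
d^4_{1,2}(1.8277) = +0.106436 -0.894743 +1.002874 = +0.214568
Phases: e^{-i·(1)·3.868}=-0.747565+0.664188i, e^{-i·(2)·5.1936}=-0.571534+0.820578i ⇒ D=-0.025267-0.213075i

Re=-0.0253 Im=-0.2131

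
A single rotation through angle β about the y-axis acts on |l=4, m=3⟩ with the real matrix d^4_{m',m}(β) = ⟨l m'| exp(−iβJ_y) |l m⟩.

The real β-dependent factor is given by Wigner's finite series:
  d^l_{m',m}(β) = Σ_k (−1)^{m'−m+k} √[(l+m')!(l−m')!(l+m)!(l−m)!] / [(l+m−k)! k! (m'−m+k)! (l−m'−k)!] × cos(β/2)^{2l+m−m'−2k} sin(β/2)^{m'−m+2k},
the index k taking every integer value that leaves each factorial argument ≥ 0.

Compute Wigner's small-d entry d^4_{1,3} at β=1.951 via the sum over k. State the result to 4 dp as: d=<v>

d=-0.4456

d^4_{1,3}(β=1.951) via Wigner's sum:
c=cos(1.951/2)=0.560754, s=sin(1.951/2)=0.827982; N=√[120·6·5040·1]=1904.940944
The bounds max(0,m−m')=2 and min(l+m,l−m')=3 give 2 terms
  k=2: (−1)^0·1904.9409/(240)·0.5608^6·0.8280^2 = +0.169179
  k=3: (−1)^1·1904.9409/(144)·0.5608^4·0.8280^4 = -0.614743
d^4_{1,3}(1.951) = +0.169179 -0.614743 = -0.445563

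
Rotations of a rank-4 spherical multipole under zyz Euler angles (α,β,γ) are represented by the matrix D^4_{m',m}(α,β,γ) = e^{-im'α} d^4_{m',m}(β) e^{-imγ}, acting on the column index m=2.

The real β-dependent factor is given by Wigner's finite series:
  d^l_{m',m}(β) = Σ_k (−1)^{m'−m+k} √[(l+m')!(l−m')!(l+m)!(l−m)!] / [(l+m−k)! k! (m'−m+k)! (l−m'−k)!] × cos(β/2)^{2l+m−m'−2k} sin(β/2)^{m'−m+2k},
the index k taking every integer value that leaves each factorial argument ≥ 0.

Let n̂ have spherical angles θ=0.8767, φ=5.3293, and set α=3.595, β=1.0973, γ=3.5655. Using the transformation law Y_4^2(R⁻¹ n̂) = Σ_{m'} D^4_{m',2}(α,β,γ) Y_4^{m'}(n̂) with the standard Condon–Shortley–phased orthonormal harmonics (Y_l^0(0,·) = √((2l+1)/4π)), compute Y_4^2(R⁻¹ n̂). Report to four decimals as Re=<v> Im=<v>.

Need the full column D^4_{m',2} for m'=−4..4 at α=3.595, β=1.0973, γ=3.5655.
cos(β/2)=0.853229, sin(β/2)=0.521536
d^4_{-4,2}: single k=6 term ⇒ +0.077520;  D = +0.044089+0.063761i
d^4_{-3,2}: k∈[5..6] ⇒ +0.269032 -0.033506 = +0.235526;  D = -0.205277-0.115473i
d^4_{-2,2}: k∈[4..6] ⇒ +0.588154 -0.175800 +0.005474 = +0.417828;  D = +0.417101+0.024638i
d^4_{-1,2}: k∈[3..5] ⇒ +0.907186 -0.508422 +0.037992 = +0.436756;  D = -0.403224+0.167828i
d^4_{0,2}: k∈[2..4] ⇒ +0.995599 -0.991950 +0.138982 = +0.142630;  D = +0.094368-0.106950i
d^4_{1,2}: k∈[1..3] ⇒ +0.728419 -1.360779 +0.338948 = -0.293413;  D = +0.078142-0.282816i
d^4_{2,2}: k∈[0..2] ⇒ +0.280884 -1.259344 +0.588154 = -0.390306;  D = +0.071348+0.383730i
d^4_{3,2}: k∈[0..1] ⇒ -0.642405 +0.720057 = +0.077652;  D = +0.046201+0.062412i
d^4_{4,2}: single k=0 term ⇒ +0.555318;  D = -0.492527-0.256508i
Y_4^{m'}(θ=0.8767,φ=5.3293) and Σ D·Y over m':
  (+0.0441+0.0638i)·(-0.1207-0.0964i)  (-0.2053-0.1155i)·(-0.3494+0.1005i)  (+0.4171+0.0246i)·(-0.1218+0.3478i)  (-0.4032+0.1678i)·(-0.0182-0.0257i)  (+0.0944-0.1069i)·(-0.3613+0.0000i)  (+0.0781-0.2828i)·(+0.0182-0.0257i)  (+0.0713+0.3837i)·(-0.1218-0.3478i)  (+0.0462+0.0624i)·(+0.3494+0.1005i)  (-0.4925-0.2565i)·(-0.1207+0.0964i)
Y_4^2(R⁻¹ n̂) = +0.215297+0.126982i

Re=0.2153 Im=0.1270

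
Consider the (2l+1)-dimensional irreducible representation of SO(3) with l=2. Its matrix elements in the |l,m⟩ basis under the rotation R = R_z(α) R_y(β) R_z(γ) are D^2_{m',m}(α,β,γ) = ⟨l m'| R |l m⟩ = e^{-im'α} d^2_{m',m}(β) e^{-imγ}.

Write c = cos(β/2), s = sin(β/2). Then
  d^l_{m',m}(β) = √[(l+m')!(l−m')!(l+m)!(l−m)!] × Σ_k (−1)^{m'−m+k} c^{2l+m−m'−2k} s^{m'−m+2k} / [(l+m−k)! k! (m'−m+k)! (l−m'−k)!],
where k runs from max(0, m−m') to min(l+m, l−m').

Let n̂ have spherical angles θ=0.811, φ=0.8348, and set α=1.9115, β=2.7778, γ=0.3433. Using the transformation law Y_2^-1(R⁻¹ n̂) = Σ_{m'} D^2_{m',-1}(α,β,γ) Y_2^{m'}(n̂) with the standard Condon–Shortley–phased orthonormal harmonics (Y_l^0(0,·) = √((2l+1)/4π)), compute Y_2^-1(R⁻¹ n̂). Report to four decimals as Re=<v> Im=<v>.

Re=0.3013 Im=-0.1653

Need the full column D^2_{m',-1} for m'=−2..2 at α=1.9115, β=2.7778, γ=0.3433.
cos(β/2)=0.180895, sin(β/2)=0.983502
d^2_{-2,-1}: single k=1 term ⇒ +0.011644;  D = -0.006047-0.009950i
d^2_{-1,-1}: k∈[0..1] ⇒ +0.001071 -0.094957 = -0.093886;  D = +0.059327-0.072766i
d^2_{0,-1}: k∈[0..1] ⇒ -0.014260 +0.421530 = +0.407270;  D = +0.383505+0.137085i
d^2_{1,-1}: k∈[0..1] ⇒ +0.094957 -0.935625 = -0.840668;  D = -0.002183+0.840665i
d^2_{2,-1}: single k=0 term ⇒ -0.344178;  D = +0.324692-0.114164i
Y_2^{m'}(θ=0.811,φ=0.8348) and Σ D·Y over m':
  (-0.0060-0.0100i)·(-0.0200-0.2020i)  (+0.0593-0.0728i)·(+0.2590-0.2859i)  (+0.3835+0.1371i)·(+0.1335+0.0000i)  (-0.0022+0.8407i)·(-0.2590-0.2859i)  (+0.3247-0.1142i)·(-0.0200+0.2020i)
Y_2^-1(R⁻¹ n̂) = +0.301349-0.165291i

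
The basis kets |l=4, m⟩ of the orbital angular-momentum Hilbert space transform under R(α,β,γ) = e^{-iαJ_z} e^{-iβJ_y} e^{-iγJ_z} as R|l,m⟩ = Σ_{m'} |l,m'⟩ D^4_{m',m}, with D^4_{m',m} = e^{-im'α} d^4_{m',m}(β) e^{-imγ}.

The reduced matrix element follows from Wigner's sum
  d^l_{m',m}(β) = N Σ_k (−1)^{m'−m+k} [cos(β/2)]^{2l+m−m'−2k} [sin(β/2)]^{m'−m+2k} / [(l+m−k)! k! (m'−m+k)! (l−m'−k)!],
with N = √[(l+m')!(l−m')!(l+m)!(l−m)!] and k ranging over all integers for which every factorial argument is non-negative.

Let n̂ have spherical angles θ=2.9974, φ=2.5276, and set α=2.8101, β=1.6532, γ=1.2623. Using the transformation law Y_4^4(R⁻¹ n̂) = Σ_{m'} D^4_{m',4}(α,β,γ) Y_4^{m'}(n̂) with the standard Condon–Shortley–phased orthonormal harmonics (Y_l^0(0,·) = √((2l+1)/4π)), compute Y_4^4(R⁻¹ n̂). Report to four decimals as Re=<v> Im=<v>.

Re=0.1927 Im=0.3518

Need the full column D^4_{m',4} for m'=−4..4 at α=2.8101, β=1.6532, γ=1.2623.
cos(β/2)=0.677381, sin(β/2)=0.735633
d^4_{-4,4}: single k=8 term ⇒ +0.085761;  D = +0.085398-0.007878i
d^4_{-3,4}: single k=7 term ⇒ +0.223359;  D = -0.216984-0.052986i
d^4_{-2,4}: single k=6 term ⇒ +0.384778;  D = +0.323737+0.207962i
d^4_{-1,4}: single k=5 term ⇒ +0.501069;  D = -0.310490-0.393276i
d^4_{0,4}: single k=4 term ⇒ +0.515851;  D = +0.170478+0.486867i
d^4_{1,4}: single k=3 term ⇒ +0.424856;  D = -0.002260-0.424850i
d^4_{2,4}: single k=2 term ⇒ +0.276629;  D = -0.088638+0.262044i
d^4_{3,4}: single k=1 term ⇒ +0.136156;  D = +0.083228-0.107757i
d^4_{4,4}: single k=0 term ⇒ +0.044326;  D = -0.037038+0.024353i
Y_4^{m'}(θ=2.9974,φ=2.5276) and Σ D·Y over m':
  (+0.0854-0.0079i)·(-0.0001+0.0001i)  (-0.2170-0.0530i)·(-0.0010+0.0035i)  (+0.3237+0.2080i)·(+0.0136+0.0381i)  (-0.3105-0.3933i)·(+0.2120+0.1494i)  (+0.1705+0.4869i)·(+0.7605+0.0000i)  (-0.0023-0.4248i)·(-0.2120+0.1494i)  (-0.0886+0.2620i)·(+0.0136-0.0381i)  (+0.0832-0.1078i)·(+0.0010+0.0035i)  (-0.0370+0.0244i)·(-0.0001-0.0001i)
Y_4^4(R⁻¹ n̂) = +0.192676+0.351800i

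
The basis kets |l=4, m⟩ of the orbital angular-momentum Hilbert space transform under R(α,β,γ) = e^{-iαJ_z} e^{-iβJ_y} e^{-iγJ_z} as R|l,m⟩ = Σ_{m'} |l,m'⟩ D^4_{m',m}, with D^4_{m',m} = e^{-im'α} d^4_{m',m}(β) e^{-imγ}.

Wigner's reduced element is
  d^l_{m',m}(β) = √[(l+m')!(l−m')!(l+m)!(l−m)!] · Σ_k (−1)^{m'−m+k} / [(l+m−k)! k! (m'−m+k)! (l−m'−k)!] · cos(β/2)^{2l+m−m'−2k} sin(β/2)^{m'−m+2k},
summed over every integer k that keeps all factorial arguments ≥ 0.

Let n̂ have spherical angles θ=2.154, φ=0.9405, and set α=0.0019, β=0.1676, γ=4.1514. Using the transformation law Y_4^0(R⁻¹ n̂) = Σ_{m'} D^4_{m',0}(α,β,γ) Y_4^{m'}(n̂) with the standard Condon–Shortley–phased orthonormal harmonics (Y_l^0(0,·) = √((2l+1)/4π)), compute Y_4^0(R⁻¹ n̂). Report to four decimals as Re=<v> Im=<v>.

Need the full column D^4_{m',0} for m'=−4..4 at α=0.0019, β=0.1676, γ=4.1514.
cos(β/2)=0.996491, sin(β/2)=0.083702
d^4_{-4,0}: single k=4 term ⇒ +0.000405;  D = +0.000405+0.000003i
d^4_{-3,0}: k∈[3..4] ⇒ +0.006818 -0.000048 = +0.006770;  D = +0.006769+0.000039i
d^4_{-2,0}: k∈[2..4] ⇒ +0.065078 -0.001224 +0.000003 = +0.063857;  D = +0.063856+0.000243i
d^4_{-1,0}: k∈[1..4] ⇒ +0.365228 -0.015461 +0.000109 -0.000000 = +0.349876;  D = +0.349875+0.000665i
d^4_{0,0}: k∈[0..4] ⇒ +0.972269 -0.109757 +0.001742 -0.000005 +0.000000 = +0.864249;  D = +0.864249+0.000000i
d^4_{1,0}: k∈[0..3] ⇒ -0.365228 +0.015461 -0.000109 +0.000000 = -0.349876;  D = -0.349875+0.000665i
d^4_{2,0}: k∈[0..2] ⇒ +0.065078 -0.001224 +0.000003 = +0.063857;  D = +0.063856-0.000243i
d^4_{3,0}: k∈[0..1] ⇒ -0.006818 +0.000048 = -0.006770;  D = -0.006769+0.000039i
d^4_{4,0}: single k=0 term ⇒ +0.000405;  D = +0.000405-0.000003i
Y_4^{m'}(θ=2.154,φ=0.9405) and Σ D·Y over m':
  (+0.0004+0.0000i)·(-0.1748+0.1249i)  (+0.0068+0.0000i)·(+0.3805+0.1261i)  (+0.0639+0.0002i)·(-0.0799-0.2492i)  (+0.3499+0.0007i)·(+0.1124-0.1541i)  (+0.8642+0.0000i)·(-0.3046+0.0000i)  (-0.3499+0.0007i)·(-0.1124-0.1541i)  (+0.0639-0.0002i)·(-0.0799+0.2492i)  (-0.0068+0.0000i)·(-0.3805+0.1261i)  (+0.0004-0.0000i)·(-0.1748-0.1249i)
Y_4^0(R⁻¹ n̂) = -0.189432-0.000000i

Re=-0.1894 Im=0.0000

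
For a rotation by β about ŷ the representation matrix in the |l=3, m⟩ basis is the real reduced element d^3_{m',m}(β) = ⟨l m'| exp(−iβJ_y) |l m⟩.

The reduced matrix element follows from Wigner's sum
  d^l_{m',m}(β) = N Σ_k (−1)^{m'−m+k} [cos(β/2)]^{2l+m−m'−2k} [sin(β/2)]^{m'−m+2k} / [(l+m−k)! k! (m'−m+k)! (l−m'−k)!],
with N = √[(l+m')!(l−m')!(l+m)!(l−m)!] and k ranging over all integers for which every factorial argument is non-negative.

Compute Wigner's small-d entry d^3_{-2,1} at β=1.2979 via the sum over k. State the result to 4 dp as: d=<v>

d=0.5029

d^3_{-2,1}(β=1.2979) via Wigner's sum:
With c≡cos(β/2)=0.796719 and s≡sin(β/2)=0.604350, N=[1·120·24·2]^{1/2}=75.894664
k: max(0,(1)−(-2))=3 … min(3+(1),3−(-2))=4
  k=3: (−1)^0·75.8947/(12)·0.7967^3·0.6044^3 = +0.706011
  k=4: (−1)^1·75.8947/(24)·0.7967^1·0.6044^5 = -0.203118
d^3_{-2,1}(1.2979) = +0.706011 -0.203118 = +0.502893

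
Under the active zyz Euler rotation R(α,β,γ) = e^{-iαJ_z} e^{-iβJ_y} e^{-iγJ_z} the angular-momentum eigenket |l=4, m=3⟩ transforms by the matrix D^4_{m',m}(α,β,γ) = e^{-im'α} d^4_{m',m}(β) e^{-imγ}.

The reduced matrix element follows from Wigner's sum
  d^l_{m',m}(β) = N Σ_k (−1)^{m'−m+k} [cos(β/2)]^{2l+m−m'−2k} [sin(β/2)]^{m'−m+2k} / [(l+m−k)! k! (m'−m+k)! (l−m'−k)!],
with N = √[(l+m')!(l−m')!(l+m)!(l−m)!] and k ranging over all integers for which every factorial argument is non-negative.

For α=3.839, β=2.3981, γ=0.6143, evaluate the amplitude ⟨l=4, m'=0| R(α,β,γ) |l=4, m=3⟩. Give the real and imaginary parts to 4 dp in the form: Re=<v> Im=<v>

First d^4_{0,3}(β=2.3981), then the phase factors e^{-i(0)α} and e^{-i(3)γ}:
With c≡cos(β/2)=0.363243 and s≡sin(β/2)=0.931694, N=[24·24·5040·1]^{1/2}=1703.830978
Admissible k: 3..4 (factorial args all ≥0)
  k=3: (−1)^0·1703.8310/(144)·0.3632^5·0.9317^3 = +0.060516
  k=4: (−1)^1·1703.8310/(144)·0.3632^3·0.9317^5 = -0.398129
d^4_{0,3}(2.3981) = +0.060516 -0.398129 = -0.337612
Phases: e^{-i·(0)·3.839}=+1.000000+0.000000i, e^{-i·(3)·0.6143}=-0.268758-0.963208i ⇒ D=+0.090736+0.325191i

Re=0.0907 Im=0.3252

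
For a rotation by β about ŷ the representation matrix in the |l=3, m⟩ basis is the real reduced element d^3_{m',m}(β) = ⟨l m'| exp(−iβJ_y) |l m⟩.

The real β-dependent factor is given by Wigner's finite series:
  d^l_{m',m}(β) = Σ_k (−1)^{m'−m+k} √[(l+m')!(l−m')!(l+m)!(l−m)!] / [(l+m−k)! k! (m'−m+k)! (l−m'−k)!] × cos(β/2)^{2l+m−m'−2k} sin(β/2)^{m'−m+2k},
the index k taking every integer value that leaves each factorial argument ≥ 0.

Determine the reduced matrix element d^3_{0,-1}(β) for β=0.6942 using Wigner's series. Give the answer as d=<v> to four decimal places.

d^3_{0,-1}(β=0.6942) via Wigner's sum:
With c≡cos(β/2)=0.940363 and s≡sin(β/2)=0.340172, N=[6·6·2·24]^{1/2}=41.569219
The bounds max(0,m−m')=0 and min(l+m,l−m')=2 give 3 terms
  k=0: (−1)^1·41.5692/(12)·0.9404^5·0.3402^1 = -0.866498
  k=1: (−1)^2·41.5692/(4)·0.9404^3·0.3402^3 = +0.340169
  k=2: (−1)^3·41.5692/(12)·0.9404^1·0.3402^5 = -0.014838
d^3_{0,-1}(0.6942) = -0.866498 +0.340169 -0.014838 = -0.541167

d=-0.5412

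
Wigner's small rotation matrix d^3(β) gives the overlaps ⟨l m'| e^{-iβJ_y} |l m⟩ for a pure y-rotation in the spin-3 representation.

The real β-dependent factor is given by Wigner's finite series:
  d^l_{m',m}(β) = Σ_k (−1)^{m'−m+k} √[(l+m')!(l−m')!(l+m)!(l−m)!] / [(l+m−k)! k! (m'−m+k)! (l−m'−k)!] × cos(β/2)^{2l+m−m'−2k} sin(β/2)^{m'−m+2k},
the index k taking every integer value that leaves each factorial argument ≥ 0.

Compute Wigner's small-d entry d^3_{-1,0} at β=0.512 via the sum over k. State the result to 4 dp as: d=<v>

d=0.5940

d^3_{-1,0}(β=0.512) via Wigner's sum:
c=cos(0.512/2)=0.967411, s=sin(0.512/2)=0.253213; N=√[2·24·6·6]=41.569219
k: max(0,(0)−(-1))=1 … min(3+(0),3−(-1))=3
  k=1: (−1)^0·41.5692/(12)·0.9674^5·0.2532^1 = +0.743243
  k=2: (−1)^1·41.5692/(4)·0.9674^3·0.2532^3 = -0.152757
  k=3: (−1)^2·41.5692/(12)·0.9674^1·0.2532^5 = +0.003488
d^3_{-1,0}(0.512) = +0.743243 -0.152757 +0.003488 = +0.593974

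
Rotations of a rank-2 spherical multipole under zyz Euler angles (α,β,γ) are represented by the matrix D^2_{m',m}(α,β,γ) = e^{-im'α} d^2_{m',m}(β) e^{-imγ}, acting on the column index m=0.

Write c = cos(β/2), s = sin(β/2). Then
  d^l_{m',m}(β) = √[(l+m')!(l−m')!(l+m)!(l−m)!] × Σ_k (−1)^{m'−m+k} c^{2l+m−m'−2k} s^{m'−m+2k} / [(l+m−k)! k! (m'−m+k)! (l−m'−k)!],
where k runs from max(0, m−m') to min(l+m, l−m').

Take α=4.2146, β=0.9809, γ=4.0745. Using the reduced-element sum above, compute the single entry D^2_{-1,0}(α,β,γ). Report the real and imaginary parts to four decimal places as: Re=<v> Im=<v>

Split into d^2_{-1,0}(β=0.9809) × two z-phases.
Half-angle: c=0.882121, s=0.471023. N=√(1·6·2·2)=4.898979
The bounds max(0,m−m')=1 and min(l+m,l−m')=2 give 2 terms
  k=1: (−1)^0·4.8990/(2)·0.8821^3·0.4710^1 = +0.791958
  k=2: (−1)^1·4.8990/(2)·0.8821^1·0.4710^3 = -0.225803
d^2_{-1,0}(0.9809) = +0.791958 -0.225803 = +0.566155
Attach z-rotation phases: D = e^{-i(-1)(4.2146)}·(+0.566155)·e^{-i(0)(4.0745)} = -0.270330-0.497447i

Re=-0.2703 Im=-0.4974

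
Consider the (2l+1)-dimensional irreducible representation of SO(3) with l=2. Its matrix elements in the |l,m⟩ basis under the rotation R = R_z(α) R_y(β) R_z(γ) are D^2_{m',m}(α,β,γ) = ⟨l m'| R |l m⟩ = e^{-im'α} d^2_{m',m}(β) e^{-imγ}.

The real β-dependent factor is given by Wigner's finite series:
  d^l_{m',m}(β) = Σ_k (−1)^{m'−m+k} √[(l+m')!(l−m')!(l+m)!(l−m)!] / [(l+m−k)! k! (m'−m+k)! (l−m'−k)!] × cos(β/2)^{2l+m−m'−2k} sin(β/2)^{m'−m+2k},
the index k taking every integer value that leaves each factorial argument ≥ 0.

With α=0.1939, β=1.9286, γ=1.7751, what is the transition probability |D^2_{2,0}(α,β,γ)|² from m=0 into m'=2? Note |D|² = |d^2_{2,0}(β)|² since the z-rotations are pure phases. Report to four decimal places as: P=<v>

D^2_{2,0}(0.1939,1.9286,1.7751) = e^{-i·2·0.1939}·d^2_{2,0}(1.9286)·e^{-i·0·1.7751}. Compute d first:
c=cos(1.9286/2)=0.569992, s=sin(1.9286/2)=0.821650; N=√[24·1·2·2]=9.797959
Admissible k: 0..0 (factorial args all ≥0)
  k=0: (−1)^2·9.7980/(4)·0.5700^2·0.8217^2 = +0.537263
d^2_{2,0}(1.9286) = +0.537263
|D^2_{2,0}|² = |d^2_{2,0}(β)|² = (+0.537263)² = 0.288652 (the z-rotation phases have unit modulus)

P=0.2887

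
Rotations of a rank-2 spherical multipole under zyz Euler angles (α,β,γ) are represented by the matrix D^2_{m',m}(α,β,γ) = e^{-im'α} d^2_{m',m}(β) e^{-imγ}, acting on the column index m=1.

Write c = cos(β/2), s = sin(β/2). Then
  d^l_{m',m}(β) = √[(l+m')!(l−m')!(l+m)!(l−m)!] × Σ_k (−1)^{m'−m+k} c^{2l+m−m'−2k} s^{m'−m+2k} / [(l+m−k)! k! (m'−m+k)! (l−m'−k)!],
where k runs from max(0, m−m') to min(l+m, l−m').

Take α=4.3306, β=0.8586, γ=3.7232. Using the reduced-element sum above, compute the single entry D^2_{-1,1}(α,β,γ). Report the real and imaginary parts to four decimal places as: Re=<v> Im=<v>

Re=0.3282 Im=0.2281

Split into d^2_{-1,1}(β=0.8586) × two z-phases.
Half-angle: c=0.909257, s=0.416234. N=√(1·6·6·1)=6.000000
Admissible k: 2..3 (factorial args all ≥0)
  k=2: (−1)^0·6.0000/(2)·0.9093^2·0.4162^2 = +0.429705
  k=3: (−1)^1·6.0000/(6)·0.9093^0·0.4162^4 = -0.030016
d^2_{-1,1}(0.8586) = +0.429705 -0.030016 = +0.399690
Phases: e^{-i·(-1)·4.3306}=-0.372581-0.928000i, e^{-i·(1)·3.7232}=-0.835581+0.549368i ⇒ D=+0.328199+0.228117i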